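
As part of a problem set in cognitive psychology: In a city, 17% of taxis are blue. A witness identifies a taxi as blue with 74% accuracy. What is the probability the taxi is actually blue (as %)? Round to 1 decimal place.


P(blue | says blue) = P(says blue | blue)*P(blue) / [P(says blue | blue)*P(blue) + P(says blue | not blue)*P(not blue)]
Numerator = 0.74 * 0.17 = 0.1258
False identification = 0.26 * 0.83 = 0.2158
P = 0.1258 / (0.1258 + 0.2158)
= 0.1258 / 0.3416
As percentage = 36.8


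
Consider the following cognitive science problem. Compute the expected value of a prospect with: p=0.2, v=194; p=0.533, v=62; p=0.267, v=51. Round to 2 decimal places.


EU = sum(p_i * v_i)
0.2 * 194 = 38.8
0.533 * 62 = 33.046
0.267 * 51 = 13.617
EU = 38.8 + 33.046 + 13.617
= 85.46


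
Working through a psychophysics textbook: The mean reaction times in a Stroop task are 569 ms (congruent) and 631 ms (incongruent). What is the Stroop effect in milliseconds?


Stroop effect = RT(incongruent) - RT(congruent)
= 631 - 569
= 62 ms


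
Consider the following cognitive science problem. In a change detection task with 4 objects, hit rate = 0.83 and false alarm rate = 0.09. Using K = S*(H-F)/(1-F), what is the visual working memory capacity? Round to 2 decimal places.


K = S * (H - F) / (1 - F)
H - F = 0.74
1 - F = 0.91
K = 4 * 0.74 / 0.91
= 3.25


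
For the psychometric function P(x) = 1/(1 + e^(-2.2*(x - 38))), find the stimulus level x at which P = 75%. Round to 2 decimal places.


At P = 0.75: 0.75 = 1/(1 + e^(-k*(x-x0)))
Solving: e^(-k*(x-x0)) = 1/3
x = x0 + ln(3)/k
ln(3) = 1.0986
x = 38 + 1.0986/2.2
= 38 + 0.4994
= 38.50


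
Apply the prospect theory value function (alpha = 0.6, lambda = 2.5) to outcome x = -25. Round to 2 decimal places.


Since x = -25 < 0, use v(x) = -lambda*(-x)^alpha
(-x) = 25
25^0.6 = 6.8986
v(-25) = -2.5 * 6.8986
= -17.25


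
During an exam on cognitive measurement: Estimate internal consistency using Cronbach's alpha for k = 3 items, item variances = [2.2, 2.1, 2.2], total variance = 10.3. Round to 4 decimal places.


alpha = (k/(k-1)) * (1 - sum(s_i^2)/s_total^2)
sum(item variances) = 6.5
k/(k-1) = 3/2 = 1.5
1 - 6.5/10.3 = 1 - 0.631068 = 0.368932
alpha = 1.5 * 0.368932
= 0.5534


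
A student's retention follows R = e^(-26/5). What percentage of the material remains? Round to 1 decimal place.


R = e^(-t/S)
-t/S = -26/5 = -5.2
R = e^(-5.2) = 0.005517
Percentage = 0.005517 * 100
= 0.6


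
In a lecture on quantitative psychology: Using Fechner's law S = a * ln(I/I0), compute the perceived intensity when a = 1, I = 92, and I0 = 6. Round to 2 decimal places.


S = 1 * ln(92/6)
I/I0 = 15.333333
ln(15.333333) = 2.73
S = 1 * 2.73
= 2.73


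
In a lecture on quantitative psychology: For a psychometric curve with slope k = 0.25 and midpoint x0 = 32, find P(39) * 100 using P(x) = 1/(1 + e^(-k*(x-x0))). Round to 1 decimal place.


P(x) = 1/(1 + e^(-0.25*(39 - 32)))
Exponent = -0.25 * 7 = -1.75
e^(-1.75) = 0.173774
P = 1/(1 + 0.173774) = 0.851953
Percentage = 85.2


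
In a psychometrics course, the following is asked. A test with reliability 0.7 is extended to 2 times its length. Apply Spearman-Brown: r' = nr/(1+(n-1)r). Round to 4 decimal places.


r_new = n*r / (1 + (n-1)*r)
Numerator = 2 * 0.7 = 1.4
Denominator = 1 + 1 * 0.7 = 1.7
r_new = 1.4 / 1.7
= 0.8235


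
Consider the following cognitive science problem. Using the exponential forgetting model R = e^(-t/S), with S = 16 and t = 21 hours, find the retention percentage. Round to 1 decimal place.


R = e^(-t/S)
-t/S = -21/16 = -1.3125
R = e^(-1.3125) = 0.269146
Percentage = 0.269146 * 100
= 26.9


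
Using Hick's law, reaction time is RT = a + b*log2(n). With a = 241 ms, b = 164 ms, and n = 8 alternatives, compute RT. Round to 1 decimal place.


RT = 241 + 164 * log2(8)
log2(8) = 3.0
RT = 241 + 164 * 3.0
= 241 + 492.0
= 733.0 ms


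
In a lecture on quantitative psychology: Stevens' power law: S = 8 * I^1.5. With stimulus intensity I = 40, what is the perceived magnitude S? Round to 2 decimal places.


S = 8 * 40^1.5
40^1.5 = 252.9822
S = 8 * 252.9822
= 2023.86


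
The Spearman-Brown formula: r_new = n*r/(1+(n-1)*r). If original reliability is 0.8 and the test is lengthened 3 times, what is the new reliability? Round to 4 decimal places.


r_new = n*r / (1 + (n-1)*r)
Numerator = 3 * 0.8 = 2.4
Denominator = 1 + 2 * 0.8 = 2.6
r_new = 2.4 / 2.6
= 0.9231


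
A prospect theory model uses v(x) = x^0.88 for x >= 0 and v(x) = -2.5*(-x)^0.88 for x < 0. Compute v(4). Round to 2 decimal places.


Since x = 4 >= 0, use v(x) = x^0.88
4^0.88 = 3.387
v(4) = 3.39


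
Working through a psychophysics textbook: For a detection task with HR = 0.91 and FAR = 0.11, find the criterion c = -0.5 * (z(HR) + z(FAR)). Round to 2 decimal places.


c = -0.5 * (z(HR) + z(FAR))
z(0.91) = 1.3408
z(0.11) = -1.2265
c = -0.5 * (1.3408 + -1.2265)
= -0.5 * 0.1143
= -0.06


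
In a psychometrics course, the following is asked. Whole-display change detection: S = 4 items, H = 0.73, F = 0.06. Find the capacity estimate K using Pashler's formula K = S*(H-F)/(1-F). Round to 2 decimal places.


K = S * (H - F) / (1 - F)
H - F = 0.67
1 - F = 0.94
K = 4 * 0.67 / 0.94
= 2.85


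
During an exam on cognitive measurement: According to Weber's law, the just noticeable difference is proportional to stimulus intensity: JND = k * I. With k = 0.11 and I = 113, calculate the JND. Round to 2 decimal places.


JND = k * I
JND = 0.11 * 113
= 12.43


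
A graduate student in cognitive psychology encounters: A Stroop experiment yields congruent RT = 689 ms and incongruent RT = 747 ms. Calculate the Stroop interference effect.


Stroop effect = RT(incongruent) - RT(congruent)
= 747 - 689
= 58 ms


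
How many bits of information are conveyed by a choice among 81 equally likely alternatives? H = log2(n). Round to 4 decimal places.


H = log2(n)
H = log2(81)
= 6.3399


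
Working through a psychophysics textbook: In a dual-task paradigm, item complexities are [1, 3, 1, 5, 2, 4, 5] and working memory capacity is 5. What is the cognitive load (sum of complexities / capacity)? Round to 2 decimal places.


Total complexity = 1 + 3 + 1 + 5 + 2 + 4 + 5 = 21
Load = total / capacity = 21 / 5
= 4.20


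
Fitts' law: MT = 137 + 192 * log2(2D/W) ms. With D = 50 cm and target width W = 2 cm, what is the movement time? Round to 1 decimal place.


MT = 137 + 192 * log2(2*50/2)
2D/W = 50.0
log2(50.0) = 5.6439
MT = 137 + 192 * 5.6439
= 1220.6 ms


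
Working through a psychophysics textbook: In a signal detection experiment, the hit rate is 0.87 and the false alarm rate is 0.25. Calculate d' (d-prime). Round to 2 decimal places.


d' = z(HR) - z(FAR)
z(0.87) = 1.1264
z(0.25) = -0.6745
d' = 1.1264 - -0.6745
= 1.80


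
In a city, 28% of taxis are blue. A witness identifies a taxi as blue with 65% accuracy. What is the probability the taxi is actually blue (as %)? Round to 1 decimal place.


P(blue | says blue) = P(says blue | blue)*P(blue) / [P(says blue | blue)*P(blue) + P(says blue | not blue)*P(not blue)]
Numerator = 0.65 * 0.28 = 0.182
False identification = 0.35 * 0.72 = 0.252
P = 0.182 / (0.182 + 0.252)
= 0.182 / 0.434
As percentage = 41.9


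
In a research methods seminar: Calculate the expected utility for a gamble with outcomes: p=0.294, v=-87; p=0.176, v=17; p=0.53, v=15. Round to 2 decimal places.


EU = sum(p_i * v_i)
0.294 * -87 = -25.578
0.176 * 17 = 2.992
0.53 * 15 = 7.95
EU = -25.578 + 2.992 + 7.95
= -14.64


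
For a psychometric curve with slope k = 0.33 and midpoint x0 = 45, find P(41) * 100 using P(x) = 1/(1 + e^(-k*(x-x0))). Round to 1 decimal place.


P(x) = 1/(1 + e^(-0.33*(41 - 45)))
Exponent = -0.33 * -4 = 1.32
e^(1.32) = 3.743421
P = 1/(1 + 3.743421) = 0.210818
Percentage = 21.1


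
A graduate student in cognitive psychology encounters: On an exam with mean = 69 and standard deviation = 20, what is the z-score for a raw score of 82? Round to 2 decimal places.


z = (X - mu) / sigma
= (82 - 69) / 20
= 13 / 20
= 0.65


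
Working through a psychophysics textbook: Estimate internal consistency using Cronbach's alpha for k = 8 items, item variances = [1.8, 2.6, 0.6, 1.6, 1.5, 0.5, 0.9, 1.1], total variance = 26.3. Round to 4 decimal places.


alpha = (k/(k-1)) * (1 - sum(s_i^2)/s_total^2)
sum(item variances) = 10.6
k/(k-1) = 8/7 = 1.142857
1 - 10.6/26.3 = 1 - 0.403042 = 0.596958
alpha = 1.142857 * 0.596958
= 0.6822


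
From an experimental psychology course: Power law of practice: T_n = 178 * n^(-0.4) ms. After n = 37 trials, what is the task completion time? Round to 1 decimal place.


T_n = 178 * 37^(-0.4)
37^(-0.4) = 0.235895
T_n = 178 * 0.235895
= 42.0 ms


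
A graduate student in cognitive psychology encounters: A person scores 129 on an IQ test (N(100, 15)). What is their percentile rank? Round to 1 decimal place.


z = (IQ - mean) / SD
z = (129 - 100) / 15 = 1.9333
Percentile = Phi(1.9333) * 100
Phi(1.9333) = 0.9734
= 97.3


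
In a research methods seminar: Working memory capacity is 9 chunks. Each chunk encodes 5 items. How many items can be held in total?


Total items = chunks * items_per_chunk
= 9 * 5
= 45


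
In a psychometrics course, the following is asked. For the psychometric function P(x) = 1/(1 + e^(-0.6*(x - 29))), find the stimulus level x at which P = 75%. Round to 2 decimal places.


At P = 0.75: 0.75 = 1/(1 + e^(-k*(x-x0)))
Solving: e^(-k*(x-x0)) = 1/3
x = x0 + ln(3)/k
ln(3) = 1.0986
x = 29 + 1.0986/0.6
= 29 + 1.831
= 30.83


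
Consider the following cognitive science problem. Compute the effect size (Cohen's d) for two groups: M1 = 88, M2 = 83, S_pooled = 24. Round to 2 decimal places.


Cohen's d = (M1 - M2) / S_pooled
= (88 - 83) / 24
= 5 / 24
= 0.21


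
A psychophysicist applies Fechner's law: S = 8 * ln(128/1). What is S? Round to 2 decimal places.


S = 8 * ln(128/1)
I/I0 = 128.0
ln(128.0) = 4.852
S = 8 * 4.852
= 38.82


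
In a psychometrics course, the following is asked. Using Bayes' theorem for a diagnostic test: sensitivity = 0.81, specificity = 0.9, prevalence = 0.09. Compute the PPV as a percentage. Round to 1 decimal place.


PPV = (sens * prev) / (sens * prev + (1-spec) * (1-prev))
Numerator = 0.81 * 0.09 = 0.0729
P(positive and no disease) = (1 - spec) * (1 - prev) = (1 - 0.9) * (1 - 0.09) = 0.091
Denominator = 0.0729 + 0.091 = 0.1639
PPV = 0.0729 / 0.1639 = 0.444783
As percentage = 44.5


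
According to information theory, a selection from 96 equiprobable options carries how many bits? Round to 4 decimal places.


H = log2(n)
H = log2(96)
= 6.5850


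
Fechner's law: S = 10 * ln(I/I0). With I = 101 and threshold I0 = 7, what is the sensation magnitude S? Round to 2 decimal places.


S = 10 * ln(101/7)
I/I0 = 14.428571
ln(14.428571) = 2.6692
S = 10 * 2.6692
= 26.69


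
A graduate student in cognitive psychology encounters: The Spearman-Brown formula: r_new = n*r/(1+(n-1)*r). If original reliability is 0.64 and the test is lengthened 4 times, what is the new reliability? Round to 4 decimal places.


r_new = n*r / (1 + (n-1)*r)
Numerator = 4 * 0.64 = 2.56
Denominator = 1 + 3 * 0.64 = 2.92
r_new = 2.56 / 2.92
= 0.8767


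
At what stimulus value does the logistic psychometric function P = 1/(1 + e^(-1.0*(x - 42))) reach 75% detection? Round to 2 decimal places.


At P = 0.75: 0.75 = 1/(1 + e^(-k*(x-x0)))
Solving: e^(-k*(x-x0)) = 1/3
x = x0 + ln(3)/k
ln(3) = 1.0986
x = 42 + 1.0986/1.0
= 42 + 1.0986
= 43.10


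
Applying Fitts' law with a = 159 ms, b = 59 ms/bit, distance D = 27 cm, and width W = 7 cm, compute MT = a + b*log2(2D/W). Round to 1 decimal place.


MT = 159 + 59 * log2(2*27/7)
2D/W = 7.714286
log2(7.714286) = 2.9475
MT = 159 + 59 * 2.9475
= 332.9 ms


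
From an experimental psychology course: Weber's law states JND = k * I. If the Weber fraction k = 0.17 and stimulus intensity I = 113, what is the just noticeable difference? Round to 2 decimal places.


JND = k * I
JND = 0.17 * 113
= 19.21


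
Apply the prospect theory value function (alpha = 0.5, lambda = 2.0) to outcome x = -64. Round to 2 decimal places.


Since x = -64 < 0, use v(x) = -lambda*(-x)^alpha
(-x) = 64
64^0.5 = 8.0
v(-64) = -2.0 * 8.0
= -16.00


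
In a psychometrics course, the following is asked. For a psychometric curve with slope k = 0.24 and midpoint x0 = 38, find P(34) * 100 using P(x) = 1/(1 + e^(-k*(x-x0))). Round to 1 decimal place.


P(x) = 1/(1 + e^(-0.24*(34 - 38)))
Exponent = -0.24 * -4 = 0.96
e^(0.96) = 2.611696
P = 1/(1 + 2.611696) = 0.276878
Percentage = 27.7


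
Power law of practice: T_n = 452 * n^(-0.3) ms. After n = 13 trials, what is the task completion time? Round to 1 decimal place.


T_n = 452 * 13^(-0.3)
13^(-0.3) = 0.463252
T_n = 452 * 0.463252
= 209.4 ms


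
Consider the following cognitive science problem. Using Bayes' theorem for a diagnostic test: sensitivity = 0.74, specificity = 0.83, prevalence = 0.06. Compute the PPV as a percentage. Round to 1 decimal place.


PPV = (sens * prev) / (sens * prev + (1-spec) * (1-prev))
Numerator = 0.74 * 0.06 = 0.0444
P(positive and no disease) = (1 - spec) * (1 - prev) = (1 - 0.83) * (1 - 0.06) = 0.1598
Denominator = 0.0444 + 0.1598 = 0.2042
PPV = 0.0444 / 0.2042 = 0.217434
As percentage = 21.7


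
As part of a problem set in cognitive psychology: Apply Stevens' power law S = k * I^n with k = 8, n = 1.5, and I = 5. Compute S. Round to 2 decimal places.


S = 8 * 5^1.5
5^1.5 = 11.1803
S = 8 * 11.1803
= 89.44


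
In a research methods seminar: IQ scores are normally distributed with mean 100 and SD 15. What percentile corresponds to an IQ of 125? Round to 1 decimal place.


z = (IQ - mean) / SD
z = (125 - 100) / 15 = 1.6667
Percentile = Phi(1.6667) * 100
Phi(1.6667) = 0.952213
= 95.2


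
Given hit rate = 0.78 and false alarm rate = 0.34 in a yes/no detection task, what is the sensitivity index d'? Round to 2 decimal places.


d' = z(HR) - z(FAR)
z(0.78) = 0.7722
z(0.34) = -0.4125
d' = 0.7722 - -0.4125
= 1.18


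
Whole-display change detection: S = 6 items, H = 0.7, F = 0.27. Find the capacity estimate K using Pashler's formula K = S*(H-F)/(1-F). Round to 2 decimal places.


K = S * (H - F) / (1 - F)
H - F = 0.43
1 - F = 0.73
K = 6 * 0.43 / 0.73
= 3.53


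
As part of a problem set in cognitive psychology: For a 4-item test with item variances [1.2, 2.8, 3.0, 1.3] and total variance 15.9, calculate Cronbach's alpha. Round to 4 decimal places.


alpha = (k/(k-1)) * (1 - sum(s_i^2)/s_total^2)
sum(item variances) = 8.3
k/(k-1) = 4/3 = 1.333333
1 - 8.3/15.9 = 1 - 0.522013 = 0.477987
alpha = 1.333333 * 0.477987
= 0.6373


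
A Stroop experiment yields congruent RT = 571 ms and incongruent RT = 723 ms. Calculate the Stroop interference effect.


Stroop effect = RT(incongruent) - RT(congruent)
= 723 - 571
= 152 ms


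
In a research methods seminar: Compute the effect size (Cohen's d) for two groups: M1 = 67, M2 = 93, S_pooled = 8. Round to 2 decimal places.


Cohen's d = (M1 - M2) / S_pooled
= (67 - 93) / 8
= -26 / 8
= -3.25


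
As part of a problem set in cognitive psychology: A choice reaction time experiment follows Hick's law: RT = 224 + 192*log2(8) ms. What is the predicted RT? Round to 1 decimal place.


RT = 224 + 192 * log2(8)
log2(8) = 3.0
RT = 224 + 192 * 3.0
= 224 + 576.0
= 800.0 ms


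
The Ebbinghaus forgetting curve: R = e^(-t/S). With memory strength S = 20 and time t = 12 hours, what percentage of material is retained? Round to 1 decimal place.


R = e^(-t/S)
-t/S = -12/20 = -0.6
R = e^(-0.6) = 0.548812
Percentage = 0.548812 * 100
= 54.9


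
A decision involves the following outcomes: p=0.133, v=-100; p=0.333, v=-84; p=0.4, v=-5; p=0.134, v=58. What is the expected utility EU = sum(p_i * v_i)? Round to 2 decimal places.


EU = sum(p_i * v_i)
0.133 * -100 = -13.3
0.333 * -84 = -27.972
0.4 * -5 = -2.0
0.134 * 58 = 7.772
EU = -13.3 + -27.972 + -2.0 + 7.772
= -35.50


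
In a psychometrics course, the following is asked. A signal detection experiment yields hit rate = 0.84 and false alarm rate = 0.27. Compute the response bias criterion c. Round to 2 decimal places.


c = -0.5 * (z(HR) + z(FAR))
z(0.84) = 0.9945
z(0.27) = -0.6128
c = -0.5 * (0.9945 + -0.6128)
= -0.5 * 0.3817
= -0.19


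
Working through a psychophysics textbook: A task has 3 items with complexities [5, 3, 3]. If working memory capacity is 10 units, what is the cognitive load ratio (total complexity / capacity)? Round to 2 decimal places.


Total complexity = 5 + 3 + 3 = 11
Load = total / capacity = 11 / 10
= 1.10


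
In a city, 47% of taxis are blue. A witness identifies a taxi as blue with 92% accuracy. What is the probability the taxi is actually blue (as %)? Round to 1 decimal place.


P(blue | says blue) = P(says blue | blue)*P(blue) / [P(says blue | blue)*P(blue) + P(says blue | not blue)*P(not blue)]
Numerator = 0.92 * 0.47 = 0.4324
False identification = 0.08 * 0.53 = 0.0424
P = 0.4324 / (0.4324 + 0.0424)
= 0.4324 / 0.4748
As percentage = 91.1


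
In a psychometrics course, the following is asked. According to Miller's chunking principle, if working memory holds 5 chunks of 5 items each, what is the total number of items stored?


Total items = chunks * items_per_chunk
= 5 * 5
= 25


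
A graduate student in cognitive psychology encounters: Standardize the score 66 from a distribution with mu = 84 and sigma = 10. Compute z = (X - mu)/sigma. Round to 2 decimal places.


z = (X - mu) / sigma
= (66 - 84) / 10
= -18 / 10
= -1.80


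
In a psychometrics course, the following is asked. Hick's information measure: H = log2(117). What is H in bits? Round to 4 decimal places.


H = log2(n)
H = log2(117)
= 6.8704


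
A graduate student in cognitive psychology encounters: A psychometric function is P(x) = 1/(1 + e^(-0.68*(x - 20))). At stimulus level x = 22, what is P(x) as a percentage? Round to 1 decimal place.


P(x) = 1/(1 + e^(-0.68*(22 - 20)))
Exponent = -0.68 * 2 = -1.36
e^(-1.36) = 0.256661
P = 1/(1 + 0.256661) = 0.79576
Percentage = 79.6


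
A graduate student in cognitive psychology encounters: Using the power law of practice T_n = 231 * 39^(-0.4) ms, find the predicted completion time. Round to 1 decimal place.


T_n = 231 * 39^(-0.4)
39^(-0.4) = 0.23098
T_n = 231 * 0.23098
= 53.4 ms


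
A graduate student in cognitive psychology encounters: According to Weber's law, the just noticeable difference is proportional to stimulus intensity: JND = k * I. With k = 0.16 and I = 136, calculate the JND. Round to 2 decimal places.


JND = k * I
JND = 0.16 * 136
= 21.76


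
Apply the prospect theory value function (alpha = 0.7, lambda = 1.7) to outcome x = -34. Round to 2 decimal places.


Since x = -34 < 0, use v(x) = -lambda*(-x)^alpha
(-x) = 34
34^0.7 = 11.8042
v(-34) = -1.7 * 11.8042
= -20.07


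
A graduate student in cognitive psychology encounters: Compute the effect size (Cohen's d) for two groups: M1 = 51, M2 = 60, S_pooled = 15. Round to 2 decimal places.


Cohen's d = (M1 - M2) / S_pooled
= (51 - 60) / 15
= -9 / 15
= -0.60


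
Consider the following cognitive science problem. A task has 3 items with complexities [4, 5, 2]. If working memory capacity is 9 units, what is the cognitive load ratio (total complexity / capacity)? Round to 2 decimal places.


Total complexity = 4 + 5 + 2 = 11
Load = total / capacity = 11 / 9
= 1.22


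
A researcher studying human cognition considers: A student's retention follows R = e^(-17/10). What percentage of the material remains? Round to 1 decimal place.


R = e^(-t/S)
-t/S = -17/10 = -1.7
R = e^(-1.7) = 0.182684
Percentage = 0.182684 * 100
= 18.3


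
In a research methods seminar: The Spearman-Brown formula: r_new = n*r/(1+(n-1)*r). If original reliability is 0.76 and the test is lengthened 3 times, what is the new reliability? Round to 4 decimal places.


r_new = n*r / (1 + (n-1)*r)
Numerator = 3 * 0.76 = 2.28
Denominator = 1 + 2 * 0.76 = 2.52
r_new = 2.28 / 2.52
= 0.9048


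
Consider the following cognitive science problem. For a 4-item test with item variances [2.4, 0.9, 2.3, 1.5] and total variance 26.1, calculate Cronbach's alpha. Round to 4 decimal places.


alpha = (k/(k-1)) * (1 - sum(s_i^2)/s_total^2)
sum(item variances) = 7.1
k/(k-1) = 4/3 = 1.333333
1 - 7.1/26.1 = 1 - 0.272031 = 0.727969
alpha = 1.333333 * 0.727969
= 0.9706


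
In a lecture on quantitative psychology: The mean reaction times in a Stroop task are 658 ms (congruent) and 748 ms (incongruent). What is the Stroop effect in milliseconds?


Stroop effect = RT(incongruent) - RT(congruent)
= 748 - 658
= 90 ms


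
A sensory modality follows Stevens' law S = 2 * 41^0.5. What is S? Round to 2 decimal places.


S = 2 * 41^0.5
41^0.5 = 6.4031
S = 2 * 6.4031
= 12.81


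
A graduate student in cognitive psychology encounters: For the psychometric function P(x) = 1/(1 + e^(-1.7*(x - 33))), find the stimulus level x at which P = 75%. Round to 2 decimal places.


At P = 0.75: 0.75 = 1/(1 + e^(-k*(x-x0)))
Solving: e^(-k*(x-x0)) = 1/3
x = x0 + ln(3)/k
ln(3) = 1.0986
x = 33 + 1.0986/1.7
= 33 + 0.6462
= 33.65


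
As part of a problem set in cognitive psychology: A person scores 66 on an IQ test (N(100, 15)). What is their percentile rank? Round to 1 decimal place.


z = (IQ - mean) / SD
z = (66 - 100) / 15 = -2.2667
Percentile = Phi(-2.2667) * 100
Phi(-2.2667) = 0.011704
= 1.2


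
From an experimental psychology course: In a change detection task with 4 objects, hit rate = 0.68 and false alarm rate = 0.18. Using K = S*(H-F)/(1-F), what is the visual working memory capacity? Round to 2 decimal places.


K = S * (H - F) / (1 - F)
H - F = 0.5
1 - F = 0.82
K = 4 * 0.5 / 0.82
= 2.44


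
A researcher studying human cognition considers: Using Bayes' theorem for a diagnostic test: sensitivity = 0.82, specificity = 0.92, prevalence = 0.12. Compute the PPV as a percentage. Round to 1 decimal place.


PPV = (sens * prev) / (sens * prev + (1-spec) * (1-prev))
Numerator = 0.82 * 0.12 = 0.0984
P(positive and no disease) = (1 - spec) * (1 - prev) = (1 - 0.92) * (1 - 0.12) = 0.0704
Denominator = 0.0984 + 0.0704 = 0.1688
PPV = 0.0984 / 0.1688 = 0.582938
As percentage = 58.3


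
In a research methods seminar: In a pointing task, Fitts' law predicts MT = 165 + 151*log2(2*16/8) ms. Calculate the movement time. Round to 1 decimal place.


MT = 165 + 151 * log2(2*16/8)
2D/W = 4.0
log2(4.0) = 2.0
MT = 165 + 151 * 2.0
= 467.0 ms


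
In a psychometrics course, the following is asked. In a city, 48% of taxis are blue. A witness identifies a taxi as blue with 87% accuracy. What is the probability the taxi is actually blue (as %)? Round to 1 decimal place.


P(blue | says blue) = P(says blue | blue)*P(blue) / [P(says blue | blue)*P(blue) + P(says blue | not blue)*P(not blue)]
Numerator = 0.87 * 0.48 = 0.4176
False identification = 0.13 * 0.52 = 0.0676
P = 0.4176 / (0.4176 + 0.0676)
= 0.4176 / 0.4852
As percentage = 86.1


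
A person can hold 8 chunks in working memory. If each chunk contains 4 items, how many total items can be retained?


Total items = chunks * items_per_chunk
= 8 * 4
= 32


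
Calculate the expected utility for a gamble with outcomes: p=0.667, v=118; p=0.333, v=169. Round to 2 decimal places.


EU = sum(p_i * v_i)
0.667 * 118 = 78.706
0.333 * 169 = 56.277
EU = 78.706 + 56.277
= 134.98


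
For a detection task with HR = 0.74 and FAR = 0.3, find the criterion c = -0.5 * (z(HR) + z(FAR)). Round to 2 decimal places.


c = -0.5 * (z(HR) + z(FAR))
z(0.74) = 0.6433
z(0.3) = -0.5244
c = -0.5 * (0.6433 + -0.5244)
= -0.5 * 0.1189
= -0.06


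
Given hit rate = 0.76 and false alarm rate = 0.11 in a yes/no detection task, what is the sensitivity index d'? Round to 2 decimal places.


d' = z(HR) - z(FAR)
z(0.76) = 0.7063
z(0.11) = -1.2265
d' = 0.7063 - -1.2265
= 1.93


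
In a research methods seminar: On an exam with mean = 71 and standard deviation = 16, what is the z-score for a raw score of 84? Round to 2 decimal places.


z = (X - mu) / sigma
= (84 - 71) / 16
= 13 / 16
= 0.81


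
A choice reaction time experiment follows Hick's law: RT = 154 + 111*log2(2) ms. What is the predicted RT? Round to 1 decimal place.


RT = 154 + 111 * log2(2)
log2(2) = 1.0
RT = 154 + 111 * 1.0
= 154 + 111.0
= 265.0 ms


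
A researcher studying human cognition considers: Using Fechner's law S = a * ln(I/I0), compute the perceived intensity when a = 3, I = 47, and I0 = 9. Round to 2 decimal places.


S = 3 * ln(47/9)
I/I0 = 5.222222
ln(5.222222) = 1.6529
S = 3 * 1.6529
= 4.96


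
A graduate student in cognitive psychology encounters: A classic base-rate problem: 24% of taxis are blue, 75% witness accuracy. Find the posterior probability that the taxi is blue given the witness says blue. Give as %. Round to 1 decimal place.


P(blue | says blue) = P(says blue | blue)*P(blue) / [P(says blue | blue)*P(blue) + P(says blue | not blue)*P(not blue)]
Numerator = 0.75 * 0.24 = 0.18
False identification = 0.25 * 0.76 = 0.19
P = 0.18 / (0.18 + 0.19)
= 0.18 / 0.37
As percentage = 48.6


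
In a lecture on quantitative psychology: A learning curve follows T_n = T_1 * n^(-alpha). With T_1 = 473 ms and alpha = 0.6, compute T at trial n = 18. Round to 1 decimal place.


T_n = 473 * 18^(-0.6)
18^(-0.6) = 0.176537
T_n = 473 * 0.176537
= 83.5 ms


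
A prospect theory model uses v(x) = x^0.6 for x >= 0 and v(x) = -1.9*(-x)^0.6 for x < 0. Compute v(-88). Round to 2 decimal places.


Since x = -88 < 0, use v(x) = -lambda*(-x)^alpha
(-x) = 88
88^0.6 = 14.6788
v(-88) = -1.9 * 14.6788
= -27.89


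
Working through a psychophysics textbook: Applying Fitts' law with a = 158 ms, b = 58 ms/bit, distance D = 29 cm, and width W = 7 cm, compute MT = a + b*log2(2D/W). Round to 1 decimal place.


MT = 158 + 58 * log2(2*29/7)
2D/W = 8.285714
log2(8.285714) = 3.0506
MT = 158 + 58 * 3.0506
= 334.9 ms


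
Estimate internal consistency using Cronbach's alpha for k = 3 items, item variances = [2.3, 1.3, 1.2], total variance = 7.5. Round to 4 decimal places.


alpha = (k/(k-1)) * (1 - sum(s_i^2)/s_total^2)
sum(item variances) = 4.8
k/(k-1) = 3/2 = 1.5
1 - 4.8/7.5 = 1 - 0.64 = 0.36
alpha = 1.5 * 0.36
= 0.5400


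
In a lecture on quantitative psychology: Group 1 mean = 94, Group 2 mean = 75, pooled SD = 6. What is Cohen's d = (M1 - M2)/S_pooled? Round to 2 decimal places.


Cohen's d = (M1 - M2) / S_pooled
= (94 - 75) / 6
= 19 / 6
= 3.17


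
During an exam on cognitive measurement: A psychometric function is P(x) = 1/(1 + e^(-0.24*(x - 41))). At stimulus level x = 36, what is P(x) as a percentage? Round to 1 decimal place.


P(x) = 1/(1 + e^(-0.24*(36 - 41)))
Exponent = -0.24 * -5 = 1.2
e^(1.2) = 3.320117
P = 1/(1 + 3.320117) = 0.231475
Percentage = 23.1


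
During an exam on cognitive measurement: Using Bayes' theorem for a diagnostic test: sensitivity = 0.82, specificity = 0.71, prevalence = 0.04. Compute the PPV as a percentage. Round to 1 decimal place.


PPV = (sens * prev) / (sens * prev + (1-spec) * (1-prev))
Numerator = 0.82 * 0.04 = 0.0328
P(positive and no disease) = (1 - spec) * (1 - prev) = (1 - 0.71) * (1 - 0.04) = 0.2784
Denominator = 0.0328 + 0.2784 = 0.3112
PPV = 0.0328 / 0.3112 = 0.105398
As percentage = 10.5


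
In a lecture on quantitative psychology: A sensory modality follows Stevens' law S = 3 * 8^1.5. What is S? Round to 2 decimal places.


S = 3 * 8^1.5
8^1.5 = 22.6274
S = 3 * 22.6274
= 67.88


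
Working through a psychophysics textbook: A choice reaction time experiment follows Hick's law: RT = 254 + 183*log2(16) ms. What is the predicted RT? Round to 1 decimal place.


RT = 254 + 183 * log2(16)
log2(16) = 4.0
RT = 254 + 183 * 4.0
= 254 + 732.0
= 986.0 ms


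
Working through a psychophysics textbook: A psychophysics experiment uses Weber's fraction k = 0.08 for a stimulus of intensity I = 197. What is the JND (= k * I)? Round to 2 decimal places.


JND = k * I
JND = 0.08 * 197
= 15.76


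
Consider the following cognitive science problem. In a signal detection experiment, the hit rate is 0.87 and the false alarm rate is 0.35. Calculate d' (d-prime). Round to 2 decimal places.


d' = z(HR) - z(FAR)
z(0.87) = 1.1264
z(0.35) = -0.3853
d' = 1.1264 - -0.3853
= 1.51


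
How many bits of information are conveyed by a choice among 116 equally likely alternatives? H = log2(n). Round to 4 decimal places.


H = log2(n)
H = log2(116)
= 6.8580


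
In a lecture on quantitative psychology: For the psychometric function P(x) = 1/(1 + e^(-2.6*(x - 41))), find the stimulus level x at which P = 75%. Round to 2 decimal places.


At P = 0.75: 0.75 = 1/(1 + e^(-k*(x-x0)))
Solving: e^(-k*(x-x0)) = 1/3
x = x0 + ln(3)/k
ln(3) = 1.0986
x = 41 + 1.0986/2.6
= 41 + 0.4225
= 41.42


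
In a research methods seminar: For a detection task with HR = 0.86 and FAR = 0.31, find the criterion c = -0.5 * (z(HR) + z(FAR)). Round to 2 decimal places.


c = -0.5 * (z(HR) + z(FAR))
z(0.86) = 1.0803
z(0.31) = -0.4959
c = -0.5 * (1.0803 + -0.4959)
= -0.5 * 0.5844
= -0.29


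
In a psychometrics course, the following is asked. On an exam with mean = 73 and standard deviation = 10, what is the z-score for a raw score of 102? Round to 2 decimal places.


z = (X - mu) / sigma
= (102 - 73) / 10
= 29 / 10
= 2.90


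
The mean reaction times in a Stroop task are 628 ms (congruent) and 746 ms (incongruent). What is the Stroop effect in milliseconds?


Stroop effect = RT(incongruent) - RT(congruent)
= 746 - 628
= 118 ms


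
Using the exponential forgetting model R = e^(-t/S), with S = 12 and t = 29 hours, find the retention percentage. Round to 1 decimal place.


R = e^(-t/S)
-t/S = -29/12 = -2.416667
R = e^(-2.416667) = 0.089218
Percentage = 0.089218 * 100
= 8.9


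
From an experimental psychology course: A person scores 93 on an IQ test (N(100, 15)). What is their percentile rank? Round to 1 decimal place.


z = (IQ - mean) / SD
z = (93 - 100) / 15 = -0.4667
Percentile = Phi(-0.4667) * 100
Phi(-0.4667) = 0.320357
= 32.0


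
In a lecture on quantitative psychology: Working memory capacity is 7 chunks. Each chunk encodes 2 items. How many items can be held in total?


Total items = chunks * items_per_chunk
= 7 * 2
= 14


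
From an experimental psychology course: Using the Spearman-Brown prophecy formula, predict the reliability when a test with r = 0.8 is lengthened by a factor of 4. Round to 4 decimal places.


r_new = n*r / (1 + (n-1)*r)
Numerator = 4 * 0.8 = 3.2
Denominator = 1 + 3 * 0.8 = 3.4
r_new = 3.2 / 3.4
= 0.9412


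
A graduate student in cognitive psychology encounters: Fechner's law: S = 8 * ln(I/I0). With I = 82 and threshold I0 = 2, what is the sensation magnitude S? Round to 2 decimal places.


S = 8 * ln(82/2)
I/I0 = 41.0
ln(41.0) = 3.7136
S = 8 * 3.7136
= 29.71


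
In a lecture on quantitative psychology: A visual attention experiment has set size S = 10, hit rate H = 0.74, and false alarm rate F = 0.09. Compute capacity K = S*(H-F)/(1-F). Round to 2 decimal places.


K = S * (H - F) / (1 - F)
H - F = 0.65
1 - F = 0.91
K = 10 * 0.65 / 0.91
= 7.14


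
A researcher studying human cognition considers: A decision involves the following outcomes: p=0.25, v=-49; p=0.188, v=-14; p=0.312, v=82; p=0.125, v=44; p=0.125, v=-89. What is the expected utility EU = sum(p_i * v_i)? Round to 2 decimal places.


EU = sum(p_i * v_i)
0.25 * -49 = -12.25
0.188 * -14 = -2.632
0.312 * 82 = 25.584
0.125 * 44 = 5.5
0.125 * -89 = -11.125
EU = -12.25 + -2.632 + 25.584 + 5.5 + -11.125
= 5.08


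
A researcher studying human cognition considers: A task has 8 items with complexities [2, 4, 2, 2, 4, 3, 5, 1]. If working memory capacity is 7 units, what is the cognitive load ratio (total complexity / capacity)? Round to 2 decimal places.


Total complexity = 2 + 4 + 2 + 2 + 4 + 3 + 5 + 1 = 23
Load = total / capacity = 23 / 7
= 3.29


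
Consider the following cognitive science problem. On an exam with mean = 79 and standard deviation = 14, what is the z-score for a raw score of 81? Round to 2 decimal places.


z = (X - mu) / sigma
= (81 - 79) / 14
= 2 / 14
= 0.14


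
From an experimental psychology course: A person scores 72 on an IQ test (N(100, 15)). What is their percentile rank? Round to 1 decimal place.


z = (IQ - mean) / SD
z = (72 - 100) / 15 = -1.8667
Percentile = Phi(-1.8667) * 100
Phi(-1.8667) = 0.030972
= 3.1


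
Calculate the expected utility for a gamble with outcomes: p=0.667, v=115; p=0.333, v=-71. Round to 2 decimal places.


EU = sum(p_i * v_i)
0.667 * 115 = 76.705
0.333 * -71 = -23.643
EU = 76.705 + -23.643
= 53.06


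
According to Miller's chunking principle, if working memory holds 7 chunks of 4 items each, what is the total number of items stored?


Total items = chunks * items_per_chunk
= 7 * 4
= 28


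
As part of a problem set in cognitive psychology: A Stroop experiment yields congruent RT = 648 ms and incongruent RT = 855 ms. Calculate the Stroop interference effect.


Stroop effect = RT(incongruent) - RT(congruent)
= 855 - 648
= 207 ms


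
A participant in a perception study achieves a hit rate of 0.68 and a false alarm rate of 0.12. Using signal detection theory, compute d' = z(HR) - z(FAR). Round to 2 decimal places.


d' = z(HR) - z(FAR)
z(0.68) = 0.4677
z(0.12) = -1.175
d' = 0.4677 - -1.175
= 1.64


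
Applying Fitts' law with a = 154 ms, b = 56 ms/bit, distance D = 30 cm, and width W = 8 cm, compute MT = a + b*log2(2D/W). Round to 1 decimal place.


MT = 154 + 56 * log2(2*30/8)
2D/W = 7.5
log2(7.5) = 2.9069
MT = 154 + 56 * 2.9069
= 316.8 ms


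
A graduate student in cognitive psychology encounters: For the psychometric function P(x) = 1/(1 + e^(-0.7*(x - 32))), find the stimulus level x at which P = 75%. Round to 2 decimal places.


At P = 0.75: 0.75 = 1/(1 + e^(-k*(x-x0)))
Solving: e^(-k*(x-x0)) = 1/3
x = x0 + ln(3)/k
ln(3) = 1.0986
x = 32 + 1.0986/0.7
= 32 + 1.5694
= 33.57


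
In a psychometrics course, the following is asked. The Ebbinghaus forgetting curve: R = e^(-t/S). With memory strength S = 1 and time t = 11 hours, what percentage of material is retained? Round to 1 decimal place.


R = e^(-t/S)
-t/S = -11/1 = -11.0
R = e^(-11.0) = 1.7e-05
Percentage = 1.7e-05 * 100
= 0.0


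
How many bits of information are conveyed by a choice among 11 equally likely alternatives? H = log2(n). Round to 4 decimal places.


H = log2(n)
H = log2(11)
= 3.4594


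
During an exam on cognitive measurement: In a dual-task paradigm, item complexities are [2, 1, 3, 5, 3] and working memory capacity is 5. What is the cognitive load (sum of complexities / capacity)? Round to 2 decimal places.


Total complexity = 2 + 1 + 3 + 5 + 3 = 14
Load = total / capacity = 14 / 5
= 2.80


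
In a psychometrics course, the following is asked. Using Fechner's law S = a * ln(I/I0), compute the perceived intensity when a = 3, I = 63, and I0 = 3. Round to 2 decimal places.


S = 3 * ln(63/3)
I/I0 = 21.0
ln(21.0) = 3.0445
S = 3 * 3.0445
= 9.13


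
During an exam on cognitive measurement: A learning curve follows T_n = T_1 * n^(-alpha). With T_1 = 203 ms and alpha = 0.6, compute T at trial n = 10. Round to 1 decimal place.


T_n = 203 * 10^(-0.6)
10^(-0.6) = 0.251189
T_n = 203 * 0.251189
= 51.0 ms


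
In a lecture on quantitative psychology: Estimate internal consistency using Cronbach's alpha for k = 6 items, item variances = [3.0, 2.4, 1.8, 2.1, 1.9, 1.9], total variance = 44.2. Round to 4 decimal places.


alpha = (k/(k-1)) * (1 - sum(s_i^2)/s_total^2)
sum(item variances) = 13.1
k/(k-1) = 6/5 = 1.2
1 - 13.1/44.2 = 1 - 0.29638 = 0.70362
alpha = 1.2 * 0.70362
= 0.8443


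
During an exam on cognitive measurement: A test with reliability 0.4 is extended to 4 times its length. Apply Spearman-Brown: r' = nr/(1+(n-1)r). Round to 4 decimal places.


r_new = n*r / (1 + (n-1)*r)
Numerator = 4 * 0.4 = 1.6
Denominator = 1 + 3 * 0.4 = 2.2
r_new = 1.6 / 2.2
= 0.7273


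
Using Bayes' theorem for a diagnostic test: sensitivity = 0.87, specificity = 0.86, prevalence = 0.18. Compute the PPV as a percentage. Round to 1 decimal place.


PPV = (sens * prev) / (sens * prev + (1-spec) * (1-prev))
Numerator = 0.87 * 0.18 = 0.1566
P(positive and no disease) = (1 - spec) * (1 - prev) = (1 - 0.86) * (1 - 0.18) = 0.1148
Denominator = 0.1566 + 0.1148 = 0.2714
PPV = 0.1566 / 0.2714 = 0.577008
As percentage = 57.7


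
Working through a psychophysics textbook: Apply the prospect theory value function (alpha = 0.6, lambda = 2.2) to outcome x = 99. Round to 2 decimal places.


Since x = 99 >= 0, use v(x) = x^0.6
99^0.6 = 15.7536
v(99) = 15.75


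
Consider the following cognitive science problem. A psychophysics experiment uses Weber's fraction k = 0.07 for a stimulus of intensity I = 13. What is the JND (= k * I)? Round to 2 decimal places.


JND = k * I
JND = 0.07 * 13
= 0.91


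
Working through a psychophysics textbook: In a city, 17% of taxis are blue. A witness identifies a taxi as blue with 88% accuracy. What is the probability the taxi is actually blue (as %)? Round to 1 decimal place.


P(blue | says blue) = P(says blue | blue)*P(blue) / [P(says blue | blue)*P(blue) + P(says blue | not blue)*P(not blue)]
Numerator = 0.88 * 0.17 = 0.1496
False identification = 0.12 * 0.83 = 0.0996
P = 0.1496 / (0.1496 + 0.0996)
= 0.1496 / 0.2492
As percentage = 60.0


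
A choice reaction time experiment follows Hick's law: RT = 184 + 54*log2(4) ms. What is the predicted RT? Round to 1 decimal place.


RT = 184 + 54 * log2(4)
log2(4) = 2.0
RT = 184 + 54 * 2.0
= 184 + 108.0
= 292.0 ms


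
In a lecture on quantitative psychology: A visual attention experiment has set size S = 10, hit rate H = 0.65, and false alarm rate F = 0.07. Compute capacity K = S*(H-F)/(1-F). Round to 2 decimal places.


K = S * (H - F) / (1 - F)
H - F = 0.58
1 - F = 0.93
K = 10 * 0.58 / 0.93
= 6.24


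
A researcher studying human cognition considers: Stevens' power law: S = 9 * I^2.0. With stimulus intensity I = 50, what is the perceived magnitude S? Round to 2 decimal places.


S = 9 * 50^2.0
50^2.0 = 2500.0
S = 9 * 2500.0
= 22500.00


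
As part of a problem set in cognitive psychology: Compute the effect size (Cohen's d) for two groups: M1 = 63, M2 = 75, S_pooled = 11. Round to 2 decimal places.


Cohen's d = (M1 - M2) / S_pooled
= (63 - 75) / 11
= -12 / 11
= -1.09


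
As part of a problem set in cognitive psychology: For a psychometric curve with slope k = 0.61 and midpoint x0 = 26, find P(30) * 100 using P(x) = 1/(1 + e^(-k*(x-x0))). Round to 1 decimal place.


P(x) = 1/(1 + e^(-0.61*(30 - 26)))
Exponent = -0.61 * 4 = -2.44
e^(-2.44) = 0.087161
P = 1/(1 + 0.087161) = 0.919827
Percentage = 92.0


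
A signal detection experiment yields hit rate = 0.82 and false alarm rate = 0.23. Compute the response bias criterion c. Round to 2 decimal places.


c = -0.5 * (z(HR) + z(FAR))
z(0.82) = 0.9154
z(0.23) = -0.7388
c = -0.5 * (0.9154 + -0.7388)
= -0.5 * 0.1766
= -0.09


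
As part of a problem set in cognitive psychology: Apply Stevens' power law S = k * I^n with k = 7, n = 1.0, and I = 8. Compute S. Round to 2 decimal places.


S = 7 * 8^1.0
8^1.0 = 8.0
S = 7 * 8.0
= 56.00


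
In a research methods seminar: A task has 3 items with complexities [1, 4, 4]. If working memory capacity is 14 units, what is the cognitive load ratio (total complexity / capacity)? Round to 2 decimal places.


Total complexity = 1 + 4 + 4 = 9
Load = total / capacity = 9 / 14
= 0.64


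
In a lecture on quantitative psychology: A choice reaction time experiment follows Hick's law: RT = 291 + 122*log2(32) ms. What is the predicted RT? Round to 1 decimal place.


RT = 291 + 122 * log2(32)
log2(32) = 5.0
RT = 291 + 122 * 5.0
= 291 + 610.0
= 901.0 ms
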